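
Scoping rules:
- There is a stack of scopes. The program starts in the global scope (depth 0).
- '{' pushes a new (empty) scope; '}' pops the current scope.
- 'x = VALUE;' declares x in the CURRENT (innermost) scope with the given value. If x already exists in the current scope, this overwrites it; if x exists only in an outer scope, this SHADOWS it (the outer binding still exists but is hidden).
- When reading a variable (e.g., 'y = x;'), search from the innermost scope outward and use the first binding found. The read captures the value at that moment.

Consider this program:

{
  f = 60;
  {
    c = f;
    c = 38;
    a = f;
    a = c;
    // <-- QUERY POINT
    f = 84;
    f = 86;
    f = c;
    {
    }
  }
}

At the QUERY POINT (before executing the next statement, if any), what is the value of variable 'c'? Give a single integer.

Answer: 38

Derivation:
Step 1: enter scope (depth=1)
Step 2: declare f=60 at depth 1
Step 3: enter scope (depth=2)
Step 4: declare c=(read f)=60 at depth 2
Step 5: declare c=38 at depth 2
Step 6: declare a=(read f)=60 at depth 2
Step 7: declare a=(read c)=38 at depth 2
Visible at query point: a=38 c=38 f=60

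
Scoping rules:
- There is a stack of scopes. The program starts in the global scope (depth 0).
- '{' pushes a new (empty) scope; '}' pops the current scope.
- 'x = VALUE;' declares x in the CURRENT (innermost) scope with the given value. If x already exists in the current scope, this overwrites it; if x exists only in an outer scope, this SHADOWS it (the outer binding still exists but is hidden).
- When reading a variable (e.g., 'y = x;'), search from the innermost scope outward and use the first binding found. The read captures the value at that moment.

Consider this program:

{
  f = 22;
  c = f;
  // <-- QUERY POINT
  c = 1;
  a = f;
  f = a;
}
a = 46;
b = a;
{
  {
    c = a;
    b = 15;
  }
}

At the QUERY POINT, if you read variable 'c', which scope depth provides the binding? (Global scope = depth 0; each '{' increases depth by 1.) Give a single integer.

Step 1: enter scope (depth=1)
Step 2: declare f=22 at depth 1
Step 3: declare c=(read f)=22 at depth 1
Visible at query point: c=22 f=22

Answer: 1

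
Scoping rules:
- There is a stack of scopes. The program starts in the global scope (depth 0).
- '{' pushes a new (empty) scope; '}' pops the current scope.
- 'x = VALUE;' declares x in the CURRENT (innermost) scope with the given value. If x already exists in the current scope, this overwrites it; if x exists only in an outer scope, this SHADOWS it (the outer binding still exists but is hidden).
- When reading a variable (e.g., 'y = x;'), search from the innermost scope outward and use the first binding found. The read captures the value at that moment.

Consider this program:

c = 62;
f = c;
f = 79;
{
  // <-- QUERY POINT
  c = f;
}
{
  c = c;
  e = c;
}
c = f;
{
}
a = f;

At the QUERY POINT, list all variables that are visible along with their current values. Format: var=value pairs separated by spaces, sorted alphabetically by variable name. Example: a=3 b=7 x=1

Answer: c=62 f=79

Derivation:
Step 1: declare c=62 at depth 0
Step 2: declare f=(read c)=62 at depth 0
Step 3: declare f=79 at depth 0
Step 4: enter scope (depth=1)
Visible at query point: c=62 f=79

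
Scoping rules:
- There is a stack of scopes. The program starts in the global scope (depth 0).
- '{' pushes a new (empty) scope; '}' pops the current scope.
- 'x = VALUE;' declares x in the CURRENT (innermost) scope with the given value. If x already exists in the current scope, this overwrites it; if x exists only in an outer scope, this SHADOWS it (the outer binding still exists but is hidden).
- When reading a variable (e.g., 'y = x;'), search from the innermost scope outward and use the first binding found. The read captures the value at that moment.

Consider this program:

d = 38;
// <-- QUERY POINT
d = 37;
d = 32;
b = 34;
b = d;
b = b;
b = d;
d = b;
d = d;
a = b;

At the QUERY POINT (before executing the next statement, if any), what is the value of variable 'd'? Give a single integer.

Step 1: declare d=38 at depth 0
Visible at query point: d=38

Answer: 38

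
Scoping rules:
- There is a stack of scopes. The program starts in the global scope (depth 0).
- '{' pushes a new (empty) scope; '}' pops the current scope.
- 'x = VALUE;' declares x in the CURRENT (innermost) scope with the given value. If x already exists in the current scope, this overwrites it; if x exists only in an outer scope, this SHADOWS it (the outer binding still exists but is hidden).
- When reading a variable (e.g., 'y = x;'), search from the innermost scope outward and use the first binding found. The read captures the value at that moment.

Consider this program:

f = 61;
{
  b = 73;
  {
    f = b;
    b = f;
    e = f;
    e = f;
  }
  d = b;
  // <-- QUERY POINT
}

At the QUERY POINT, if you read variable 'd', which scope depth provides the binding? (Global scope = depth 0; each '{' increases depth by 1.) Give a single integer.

Answer: 1

Derivation:
Step 1: declare f=61 at depth 0
Step 2: enter scope (depth=1)
Step 3: declare b=73 at depth 1
Step 4: enter scope (depth=2)
Step 5: declare f=(read b)=73 at depth 2
Step 6: declare b=(read f)=73 at depth 2
Step 7: declare e=(read f)=73 at depth 2
Step 8: declare e=(read f)=73 at depth 2
Step 9: exit scope (depth=1)
Step 10: declare d=(read b)=73 at depth 1
Visible at query point: b=73 d=73 f=61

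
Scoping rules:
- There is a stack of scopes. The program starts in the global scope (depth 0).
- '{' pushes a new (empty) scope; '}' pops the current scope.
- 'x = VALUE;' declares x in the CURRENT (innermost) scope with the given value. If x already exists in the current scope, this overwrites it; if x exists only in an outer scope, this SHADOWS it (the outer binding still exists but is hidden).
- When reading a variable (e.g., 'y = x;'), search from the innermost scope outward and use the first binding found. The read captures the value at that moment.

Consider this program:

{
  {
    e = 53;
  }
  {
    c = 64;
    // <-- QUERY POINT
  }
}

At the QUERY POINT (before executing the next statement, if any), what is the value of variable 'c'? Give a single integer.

Step 1: enter scope (depth=1)
Step 2: enter scope (depth=2)
Step 3: declare e=53 at depth 2
Step 4: exit scope (depth=1)
Step 5: enter scope (depth=2)
Step 6: declare c=64 at depth 2
Visible at query point: c=64

Answer: 64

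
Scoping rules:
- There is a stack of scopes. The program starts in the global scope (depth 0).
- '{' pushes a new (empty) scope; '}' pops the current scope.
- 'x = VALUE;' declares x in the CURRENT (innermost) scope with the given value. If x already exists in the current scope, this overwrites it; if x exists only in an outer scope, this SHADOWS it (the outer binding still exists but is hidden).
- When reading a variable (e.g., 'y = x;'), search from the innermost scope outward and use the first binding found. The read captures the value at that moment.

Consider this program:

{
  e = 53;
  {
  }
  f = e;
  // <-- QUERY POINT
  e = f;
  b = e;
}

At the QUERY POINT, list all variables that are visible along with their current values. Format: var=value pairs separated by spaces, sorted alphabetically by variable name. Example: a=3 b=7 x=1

Answer: e=53 f=53

Derivation:
Step 1: enter scope (depth=1)
Step 2: declare e=53 at depth 1
Step 3: enter scope (depth=2)
Step 4: exit scope (depth=1)
Step 5: declare f=(read e)=53 at depth 1
Visible at query point: e=53 f=53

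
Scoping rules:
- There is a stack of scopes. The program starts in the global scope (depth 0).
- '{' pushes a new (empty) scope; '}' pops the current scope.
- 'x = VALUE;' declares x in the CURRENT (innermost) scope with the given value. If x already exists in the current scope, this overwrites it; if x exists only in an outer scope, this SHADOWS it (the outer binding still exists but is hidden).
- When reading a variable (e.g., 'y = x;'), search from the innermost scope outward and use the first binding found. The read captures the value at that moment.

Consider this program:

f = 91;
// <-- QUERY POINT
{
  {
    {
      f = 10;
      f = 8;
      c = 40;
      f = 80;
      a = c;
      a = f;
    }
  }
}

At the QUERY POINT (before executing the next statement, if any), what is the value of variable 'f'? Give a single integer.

Step 1: declare f=91 at depth 0
Visible at query point: f=91

Answer: 91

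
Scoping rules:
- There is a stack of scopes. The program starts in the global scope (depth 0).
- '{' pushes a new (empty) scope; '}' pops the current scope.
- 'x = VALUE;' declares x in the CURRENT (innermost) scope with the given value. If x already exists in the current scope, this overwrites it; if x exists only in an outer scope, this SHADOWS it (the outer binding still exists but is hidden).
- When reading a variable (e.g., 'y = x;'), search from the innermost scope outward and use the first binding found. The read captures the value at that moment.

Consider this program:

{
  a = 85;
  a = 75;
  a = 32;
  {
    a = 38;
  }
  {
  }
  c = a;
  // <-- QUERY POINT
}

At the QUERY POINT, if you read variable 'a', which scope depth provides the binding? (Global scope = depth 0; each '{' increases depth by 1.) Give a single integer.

Answer: 1

Derivation:
Step 1: enter scope (depth=1)
Step 2: declare a=85 at depth 1
Step 3: declare a=75 at depth 1
Step 4: declare a=32 at depth 1
Step 5: enter scope (depth=2)
Step 6: declare a=38 at depth 2
Step 7: exit scope (depth=1)
Step 8: enter scope (depth=2)
Step 9: exit scope (depth=1)
Step 10: declare c=(read a)=32 at depth 1
Visible at query point: a=32 c=32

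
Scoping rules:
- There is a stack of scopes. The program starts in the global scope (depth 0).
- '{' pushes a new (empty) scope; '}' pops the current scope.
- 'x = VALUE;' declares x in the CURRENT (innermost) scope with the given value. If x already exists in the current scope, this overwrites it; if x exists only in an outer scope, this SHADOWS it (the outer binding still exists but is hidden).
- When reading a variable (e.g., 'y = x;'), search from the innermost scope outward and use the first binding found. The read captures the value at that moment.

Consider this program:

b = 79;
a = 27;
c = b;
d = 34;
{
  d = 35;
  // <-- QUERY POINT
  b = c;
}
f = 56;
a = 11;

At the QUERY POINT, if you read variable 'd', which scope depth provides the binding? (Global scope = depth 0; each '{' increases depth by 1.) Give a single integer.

Answer: 1

Derivation:
Step 1: declare b=79 at depth 0
Step 2: declare a=27 at depth 0
Step 3: declare c=(read b)=79 at depth 0
Step 4: declare d=34 at depth 0
Step 5: enter scope (depth=1)
Step 6: declare d=35 at depth 1
Visible at query point: a=27 b=79 c=79 d=35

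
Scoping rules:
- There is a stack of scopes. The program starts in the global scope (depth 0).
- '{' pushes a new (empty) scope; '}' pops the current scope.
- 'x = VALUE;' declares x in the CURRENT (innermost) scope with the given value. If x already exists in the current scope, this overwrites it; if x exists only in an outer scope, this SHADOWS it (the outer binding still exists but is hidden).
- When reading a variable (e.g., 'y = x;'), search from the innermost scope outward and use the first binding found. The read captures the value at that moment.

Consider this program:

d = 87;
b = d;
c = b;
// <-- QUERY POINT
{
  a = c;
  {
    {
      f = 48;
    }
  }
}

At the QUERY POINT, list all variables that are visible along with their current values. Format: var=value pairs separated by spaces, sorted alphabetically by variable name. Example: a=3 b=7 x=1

Answer: b=87 c=87 d=87

Derivation:
Step 1: declare d=87 at depth 0
Step 2: declare b=(read d)=87 at depth 0
Step 3: declare c=(read b)=87 at depth 0
Visible at query point: b=87 c=87 d=87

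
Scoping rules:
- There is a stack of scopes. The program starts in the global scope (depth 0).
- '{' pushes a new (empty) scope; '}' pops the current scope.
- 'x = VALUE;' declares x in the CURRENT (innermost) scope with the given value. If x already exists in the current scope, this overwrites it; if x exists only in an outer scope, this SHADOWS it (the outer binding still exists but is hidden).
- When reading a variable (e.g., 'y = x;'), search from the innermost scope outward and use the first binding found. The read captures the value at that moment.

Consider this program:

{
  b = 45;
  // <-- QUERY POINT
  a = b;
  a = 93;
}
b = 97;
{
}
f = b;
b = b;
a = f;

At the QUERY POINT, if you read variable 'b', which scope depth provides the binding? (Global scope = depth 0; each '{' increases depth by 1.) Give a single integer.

Step 1: enter scope (depth=1)
Step 2: declare b=45 at depth 1
Visible at query point: b=45

Answer: 1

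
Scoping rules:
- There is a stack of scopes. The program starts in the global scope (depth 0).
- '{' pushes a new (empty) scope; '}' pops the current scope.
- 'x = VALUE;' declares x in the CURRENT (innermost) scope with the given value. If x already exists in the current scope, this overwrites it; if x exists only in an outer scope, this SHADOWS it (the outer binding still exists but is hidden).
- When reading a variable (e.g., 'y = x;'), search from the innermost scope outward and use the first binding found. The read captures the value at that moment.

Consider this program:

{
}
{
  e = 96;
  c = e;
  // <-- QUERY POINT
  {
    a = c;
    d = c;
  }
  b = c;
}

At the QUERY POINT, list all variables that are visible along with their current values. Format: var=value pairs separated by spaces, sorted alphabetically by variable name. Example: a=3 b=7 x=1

Step 1: enter scope (depth=1)
Step 2: exit scope (depth=0)
Step 3: enter scope (depth=1)
Step 4: declare e=96 at depth 1
Step 5: declare c=(read e)=96 at depth 1
Visible at query point: c=96 e=96

Answer: c=96 e=96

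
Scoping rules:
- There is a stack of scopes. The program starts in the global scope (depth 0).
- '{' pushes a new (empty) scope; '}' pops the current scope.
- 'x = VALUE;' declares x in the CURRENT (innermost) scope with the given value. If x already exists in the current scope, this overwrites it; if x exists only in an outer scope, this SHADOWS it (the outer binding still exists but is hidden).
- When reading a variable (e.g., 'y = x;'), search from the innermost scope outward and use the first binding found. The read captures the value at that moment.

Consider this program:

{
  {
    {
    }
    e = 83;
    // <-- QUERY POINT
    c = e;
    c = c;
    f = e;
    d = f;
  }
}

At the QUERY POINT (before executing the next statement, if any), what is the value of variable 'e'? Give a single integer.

Step 1: enter scope (depth=1)
Step 2: enter scope (depth=2)
Step 3: enter scope (depth=3)
Step 4: exit scope (depth=2)
Step 5: declare e=83 at depth 2
Visible at query point: e=83

Answer: 83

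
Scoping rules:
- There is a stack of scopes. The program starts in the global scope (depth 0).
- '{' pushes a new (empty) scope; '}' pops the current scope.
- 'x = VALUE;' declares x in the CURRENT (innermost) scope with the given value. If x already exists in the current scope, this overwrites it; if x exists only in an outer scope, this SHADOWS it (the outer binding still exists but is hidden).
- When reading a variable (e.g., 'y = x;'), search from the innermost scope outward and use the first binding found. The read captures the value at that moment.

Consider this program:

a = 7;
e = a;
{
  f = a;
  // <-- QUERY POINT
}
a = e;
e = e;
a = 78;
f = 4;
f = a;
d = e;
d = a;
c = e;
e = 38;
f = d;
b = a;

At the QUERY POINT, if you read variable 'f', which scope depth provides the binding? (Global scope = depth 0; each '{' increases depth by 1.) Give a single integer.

Step 1: declare a=7 at depth 0
Step 2: declare e=(read a)=7 at depth 0
Step 3: enter scope (depth=1)
Step 4: declare f=(read a)=7 at depth 1
Visible at query point: a=7 e=7 f=7

Answer: 1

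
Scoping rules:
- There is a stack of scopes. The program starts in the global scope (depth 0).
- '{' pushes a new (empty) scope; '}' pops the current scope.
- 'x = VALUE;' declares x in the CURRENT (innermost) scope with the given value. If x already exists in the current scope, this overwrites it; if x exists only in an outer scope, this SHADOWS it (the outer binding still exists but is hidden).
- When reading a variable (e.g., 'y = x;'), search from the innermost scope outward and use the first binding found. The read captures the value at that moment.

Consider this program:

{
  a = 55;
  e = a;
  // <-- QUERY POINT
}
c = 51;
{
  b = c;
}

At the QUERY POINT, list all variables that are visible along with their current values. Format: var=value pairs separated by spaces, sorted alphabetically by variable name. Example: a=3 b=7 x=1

Answer: a=55 e=55

Derivation:
Step 1: enter scope (depth=1)
Step 2: declare a=55 at depth 1
Step 3: declare e=(read a)=55 at depth 1
Visible at query point: a=55 e=55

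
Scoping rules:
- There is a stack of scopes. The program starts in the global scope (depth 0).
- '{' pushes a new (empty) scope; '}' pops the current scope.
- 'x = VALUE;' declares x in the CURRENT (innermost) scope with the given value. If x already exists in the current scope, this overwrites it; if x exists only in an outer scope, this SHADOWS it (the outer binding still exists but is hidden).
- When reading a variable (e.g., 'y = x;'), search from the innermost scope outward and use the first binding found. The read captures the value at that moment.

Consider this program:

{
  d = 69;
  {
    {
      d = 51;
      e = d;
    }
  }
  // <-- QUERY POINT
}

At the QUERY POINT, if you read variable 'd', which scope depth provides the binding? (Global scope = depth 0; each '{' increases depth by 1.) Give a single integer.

Answer: 1

Derivation:
Step 1: enter scope (depth=1)
Step 2: declare d=69 at depth 1
Step 3: enter scope (depth=2)
Step 4: enter scope (depth=3)
Step 5: declare d=51 at depth 3
Step 6: declare e=(read d)=51 at depth 3
Step 7: exit scope (depth=2)
Step 8: exit scope (depth=1)
Visible at query point: d=69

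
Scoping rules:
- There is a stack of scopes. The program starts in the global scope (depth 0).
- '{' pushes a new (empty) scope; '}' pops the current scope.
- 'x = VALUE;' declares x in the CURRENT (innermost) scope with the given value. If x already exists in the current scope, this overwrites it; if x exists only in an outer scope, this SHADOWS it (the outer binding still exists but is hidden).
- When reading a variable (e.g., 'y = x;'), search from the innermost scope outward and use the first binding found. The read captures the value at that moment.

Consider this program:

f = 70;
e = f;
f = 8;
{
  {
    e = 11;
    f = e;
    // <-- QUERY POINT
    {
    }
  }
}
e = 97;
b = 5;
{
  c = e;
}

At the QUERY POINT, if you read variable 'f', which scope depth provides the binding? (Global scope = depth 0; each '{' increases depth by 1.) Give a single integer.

Step 1: declare f=70 at depth 0
Step 2: declare e=(read f)=70 at depth 0
Step 3: declare f=8 at depth 0
Step 4: enter scope (depth=1)
Step 5: enter scope (depth=2)
Step 6: declare e=11 at depth 2
Step 7: declare f=(read e)=11 at depth 2
Visible at query point: e=11 f=11

Answer: 2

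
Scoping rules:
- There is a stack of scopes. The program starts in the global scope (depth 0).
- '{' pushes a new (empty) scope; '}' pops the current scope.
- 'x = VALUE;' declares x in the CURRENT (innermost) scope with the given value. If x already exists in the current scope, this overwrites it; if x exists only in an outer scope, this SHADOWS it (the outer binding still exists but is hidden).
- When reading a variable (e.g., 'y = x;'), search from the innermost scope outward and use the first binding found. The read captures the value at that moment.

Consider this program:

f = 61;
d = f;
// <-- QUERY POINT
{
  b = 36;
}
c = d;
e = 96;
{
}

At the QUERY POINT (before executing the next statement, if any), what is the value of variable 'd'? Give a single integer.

Answer: 61

Derivation:
Step 1: declare f=61 at depth 0
Step 2: declare d=(read f)=61 at depth 0
Visible at query point: d=61 f=61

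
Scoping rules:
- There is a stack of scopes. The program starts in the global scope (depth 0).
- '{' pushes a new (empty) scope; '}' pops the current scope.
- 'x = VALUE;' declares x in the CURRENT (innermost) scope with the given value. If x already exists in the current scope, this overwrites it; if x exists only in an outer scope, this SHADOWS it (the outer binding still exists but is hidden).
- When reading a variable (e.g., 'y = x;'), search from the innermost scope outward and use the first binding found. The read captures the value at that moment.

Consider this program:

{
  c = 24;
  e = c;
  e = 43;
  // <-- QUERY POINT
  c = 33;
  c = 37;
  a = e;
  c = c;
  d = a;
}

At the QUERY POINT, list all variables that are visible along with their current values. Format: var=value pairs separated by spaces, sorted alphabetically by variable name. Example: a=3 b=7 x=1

Step 1: enter scope (depth=1)
Step 2: declare c=24 at depth 1
Step 3: declare e=(read c)=24 at depth 1
Step 4: declare e=43 at depth 1
Visible at query point: c=24 e=43

Answer: c=24 e=43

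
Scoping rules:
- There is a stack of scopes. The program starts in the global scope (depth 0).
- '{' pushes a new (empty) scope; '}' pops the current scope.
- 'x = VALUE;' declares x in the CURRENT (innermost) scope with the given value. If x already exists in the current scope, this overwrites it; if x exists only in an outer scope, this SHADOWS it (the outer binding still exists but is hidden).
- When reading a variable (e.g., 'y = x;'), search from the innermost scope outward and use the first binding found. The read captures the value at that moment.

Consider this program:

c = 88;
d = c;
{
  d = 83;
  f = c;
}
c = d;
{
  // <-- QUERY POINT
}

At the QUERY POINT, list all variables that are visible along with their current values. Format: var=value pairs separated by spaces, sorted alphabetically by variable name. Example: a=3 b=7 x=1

Answer: c=88 d=88

Derivation:
Step 1: declare c=88 at depth 0
Step 2: declare d=(read c)=88 at depth 0
Step 3: enter scope (depth=1)
Step 4: declare d=83 at depth 1
Step 5: declare f=(read c)=88 at depth 1
Step 6: exit scope (depth=0)
Step 7: declare c=(read d)=88 at depth 0
Step 8: enter scope (depth=1)
Visible at query point: c=88 d=88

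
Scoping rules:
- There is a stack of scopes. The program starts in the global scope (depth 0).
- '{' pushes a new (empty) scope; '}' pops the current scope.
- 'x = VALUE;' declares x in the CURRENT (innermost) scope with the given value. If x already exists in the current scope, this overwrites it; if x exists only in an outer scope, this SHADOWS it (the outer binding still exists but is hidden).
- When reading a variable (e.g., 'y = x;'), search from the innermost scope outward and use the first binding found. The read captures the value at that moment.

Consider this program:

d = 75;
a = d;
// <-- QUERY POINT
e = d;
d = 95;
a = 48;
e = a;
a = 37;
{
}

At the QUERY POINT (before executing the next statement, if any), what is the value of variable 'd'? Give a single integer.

Step 1: declare d=75 at depth 0
Step 2: declare a=(read d)=75 at depth 0
Visible at query point: a=75 d=75

Answer: 75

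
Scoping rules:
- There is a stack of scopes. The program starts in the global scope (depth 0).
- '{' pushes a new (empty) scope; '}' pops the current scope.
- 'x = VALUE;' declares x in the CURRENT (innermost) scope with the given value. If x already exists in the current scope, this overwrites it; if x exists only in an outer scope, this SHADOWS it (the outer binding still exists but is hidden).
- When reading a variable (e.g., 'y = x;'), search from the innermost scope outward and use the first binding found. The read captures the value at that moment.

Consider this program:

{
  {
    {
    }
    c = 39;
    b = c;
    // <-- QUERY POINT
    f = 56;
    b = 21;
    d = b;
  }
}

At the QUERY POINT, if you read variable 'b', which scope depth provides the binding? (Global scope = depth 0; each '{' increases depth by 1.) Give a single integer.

Step 1: enter scope (depth=1)
Step 2: enter scope (depth=2)
Step 3: enter scope (depth=3)
Step 4: exit scope (depth=2)
Step 5: declare c=39 at depth 2
Step 6: declare b=(read c)=39 at depth 2
Visible at query point: b=39 c=39

Answer: 2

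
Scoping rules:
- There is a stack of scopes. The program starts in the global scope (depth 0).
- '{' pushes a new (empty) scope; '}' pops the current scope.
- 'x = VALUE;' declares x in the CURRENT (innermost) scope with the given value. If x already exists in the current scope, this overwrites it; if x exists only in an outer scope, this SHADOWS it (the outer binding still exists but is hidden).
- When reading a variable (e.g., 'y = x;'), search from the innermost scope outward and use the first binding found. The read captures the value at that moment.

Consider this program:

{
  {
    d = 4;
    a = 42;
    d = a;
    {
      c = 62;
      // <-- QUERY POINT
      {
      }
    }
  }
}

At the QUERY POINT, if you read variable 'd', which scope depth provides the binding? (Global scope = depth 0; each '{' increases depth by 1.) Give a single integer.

Step 1: enter scope (depth=1)
Step 2: enter scope (depth=2)
Step 3: declare d=4 at depth 2
Step 4: declare a=42 at depth 2
Step 5: declare d=(read a)=42 at depth 2
Step 6: enter scope (depth=3)
Step 7: declare c=62 at depth 3
Visible at query point: a=42 c=62 d=42

Answer: 2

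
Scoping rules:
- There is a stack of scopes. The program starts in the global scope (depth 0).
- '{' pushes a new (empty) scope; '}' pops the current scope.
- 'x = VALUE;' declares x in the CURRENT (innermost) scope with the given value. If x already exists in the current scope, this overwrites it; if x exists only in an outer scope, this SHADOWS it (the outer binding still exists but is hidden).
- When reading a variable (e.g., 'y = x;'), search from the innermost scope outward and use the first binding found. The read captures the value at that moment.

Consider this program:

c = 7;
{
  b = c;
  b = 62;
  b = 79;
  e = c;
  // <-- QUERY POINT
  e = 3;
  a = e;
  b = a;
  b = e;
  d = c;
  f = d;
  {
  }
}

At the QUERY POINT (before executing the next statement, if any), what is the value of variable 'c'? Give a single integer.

Answer: 7

Derivation:
Step 1: declare c=7 at depth 0
Step 2: enter scope (depth=1)
Step 3: declare b=(read c)=7 at depth 1
Step 4: declare b=62 at depth 1
Step 5: declare b=79 at depth 1
Step 6: declare e=(read c)=7 at depth 1
Visible at query point: b=79 c=7 e=7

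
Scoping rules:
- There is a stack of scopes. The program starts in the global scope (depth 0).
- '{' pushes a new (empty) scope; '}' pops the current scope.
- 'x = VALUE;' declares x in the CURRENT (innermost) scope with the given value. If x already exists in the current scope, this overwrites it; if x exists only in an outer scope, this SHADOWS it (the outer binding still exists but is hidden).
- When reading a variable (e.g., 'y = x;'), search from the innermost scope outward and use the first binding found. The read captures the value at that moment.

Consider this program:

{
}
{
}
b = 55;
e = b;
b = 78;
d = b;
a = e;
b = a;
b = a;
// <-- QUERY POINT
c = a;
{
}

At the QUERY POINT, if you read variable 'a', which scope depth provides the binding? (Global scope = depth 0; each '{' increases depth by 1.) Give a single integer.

Answer: 0

Derivation:
Step 1: enter scope (depth=1)
Step 2: exit scope (depth=0)
Step 3: enter scope (depth=1)
Step 4: exit scope (depth=0)
Step 5: declare b=55 at depth 0
Step 6: declare e=(read b)=55 at depth 0
Step 7: declare b=78 at depth 0
Step 8: declare d=(read b)=78 at depth 0
Step 9: declare a=(read e)=55 at depth 0
Step 10: declare b=(read a)=55 at depth 0
Step 11: declare b=(read a)=55 at depth 0
Visible at query point: a=55 b=55 d=78 e=55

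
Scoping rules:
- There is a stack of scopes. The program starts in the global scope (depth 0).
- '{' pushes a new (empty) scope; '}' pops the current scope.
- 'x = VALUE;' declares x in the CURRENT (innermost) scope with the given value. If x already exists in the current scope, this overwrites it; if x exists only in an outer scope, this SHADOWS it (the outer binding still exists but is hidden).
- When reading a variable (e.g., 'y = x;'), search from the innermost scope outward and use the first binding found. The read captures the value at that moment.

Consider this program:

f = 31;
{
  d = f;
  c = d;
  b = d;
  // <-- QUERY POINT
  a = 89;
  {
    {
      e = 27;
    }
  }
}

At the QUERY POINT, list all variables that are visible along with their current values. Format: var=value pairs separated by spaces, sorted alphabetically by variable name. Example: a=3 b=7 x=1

Answer: b=31 c=31 d=31 f=31

Derivation:
Step 1: declare f=31 at depth 0
Step 2: enter scope (depth=1)
Step 3: declare d=(read f)=31 at depth 1
Step 4: declare c=(read d)=31 at depth 1
Step 5: declare b=(read d)=31 at depth 1
Visible at query point: b=31 c=31 d=31 f=31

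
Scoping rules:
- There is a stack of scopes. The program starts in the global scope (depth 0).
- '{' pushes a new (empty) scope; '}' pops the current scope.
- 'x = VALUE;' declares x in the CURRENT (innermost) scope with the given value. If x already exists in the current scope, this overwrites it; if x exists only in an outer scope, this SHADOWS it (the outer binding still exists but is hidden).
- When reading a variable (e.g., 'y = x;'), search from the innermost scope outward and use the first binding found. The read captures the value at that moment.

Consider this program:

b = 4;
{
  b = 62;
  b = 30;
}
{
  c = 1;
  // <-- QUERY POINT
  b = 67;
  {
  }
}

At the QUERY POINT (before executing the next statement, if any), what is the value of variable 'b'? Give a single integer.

Answer: 4

Derivation:
Step 1: declare b=4 at depth 0
Step 2: enter scope (depth=1)
Step 3: declare b=62 at depth 1
Step 4: declare b=30 at depth 1
Step 5: exit scope (depth=0)
Step 6: enter scope (depth=1)
Step 7: declare c=1 at depth 1
Visible at query point: b=4 c=1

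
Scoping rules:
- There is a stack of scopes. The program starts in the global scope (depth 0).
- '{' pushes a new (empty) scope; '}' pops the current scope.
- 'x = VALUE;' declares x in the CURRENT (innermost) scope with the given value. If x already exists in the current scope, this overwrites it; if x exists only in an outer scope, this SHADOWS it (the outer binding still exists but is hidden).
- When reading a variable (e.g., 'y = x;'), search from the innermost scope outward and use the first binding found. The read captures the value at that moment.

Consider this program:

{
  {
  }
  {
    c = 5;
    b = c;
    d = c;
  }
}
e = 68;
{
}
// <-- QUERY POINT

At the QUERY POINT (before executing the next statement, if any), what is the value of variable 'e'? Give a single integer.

Step 1: enter scope (depth=1)
Step 2: enter scope (depth=2)
Step 3: exit scope (depth=1)
Step 4: enter scope (depth=2)
Step 5: declare c=5 at depth 2
Step 6: declare b=(read c)=5 at depth 2
Step 7: declare d=(read c)=5 at depth 2
Step 8: exit scope (depth=1)
Step 9: exit scope (depth=0)
Step 10: declare e=68 at depth 0
Step 11: enter scope (depth=1)
Step 12: exit scope (depth=0)
Visible at query point: e=68

Answer: 68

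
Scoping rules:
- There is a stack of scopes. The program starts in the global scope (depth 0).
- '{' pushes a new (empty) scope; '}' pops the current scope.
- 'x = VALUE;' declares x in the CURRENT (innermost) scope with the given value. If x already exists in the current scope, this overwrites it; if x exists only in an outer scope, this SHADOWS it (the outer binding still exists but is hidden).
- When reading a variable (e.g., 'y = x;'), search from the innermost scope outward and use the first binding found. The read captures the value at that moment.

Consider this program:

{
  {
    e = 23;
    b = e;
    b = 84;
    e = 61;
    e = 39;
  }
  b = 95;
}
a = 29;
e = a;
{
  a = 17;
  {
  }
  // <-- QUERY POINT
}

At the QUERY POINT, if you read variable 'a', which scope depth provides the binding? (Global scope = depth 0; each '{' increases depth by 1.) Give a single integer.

Answer: 1

Derivation:
Step 1: enter scope (depth=1)
Step 2: enter scope (depth=2)
Step 3: declare e=23 at depth 2
Step 4: declare b=(read e)=23 at depth 2
Step 5: declare b=84 at depth 2
Step 6: declare e=61 at depth 2
Step 7: declare e=39 at depth 2
Step 8: exit scope (depth=1)
Step 9: declare b=95 at depth 1
Step 10: exit scope (depth=0)
Step 11: declare a=29 at depth 0
Step 12: declare e=(read a)=29 at depth 0
Step 13: enter scope (depth=1)
Step 14: declare a=17 at depth 1
Step 15: enter scope (depth=2)
Step 16: exit scope (depth=1)
Visible at query point: a=17 e=29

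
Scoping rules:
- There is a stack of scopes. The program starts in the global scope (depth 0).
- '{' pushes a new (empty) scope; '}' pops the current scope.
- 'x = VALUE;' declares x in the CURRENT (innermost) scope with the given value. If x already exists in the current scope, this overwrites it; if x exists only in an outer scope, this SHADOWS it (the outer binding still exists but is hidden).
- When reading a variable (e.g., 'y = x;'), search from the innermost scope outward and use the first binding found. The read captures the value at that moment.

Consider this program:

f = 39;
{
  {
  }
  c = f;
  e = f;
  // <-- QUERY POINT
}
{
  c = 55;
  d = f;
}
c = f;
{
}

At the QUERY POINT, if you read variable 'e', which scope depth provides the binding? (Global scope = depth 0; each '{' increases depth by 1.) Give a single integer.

Answer: 1

Derivation:
Step 1: declare f=39 at depth 0
Step 2: enter scope (depth=1)
Step 3: enter scope (depth=2)
Step 4: exit scope (depth=1)
Step 5: declare c=(read f)=39 at depth 1
Step 6: declare e=(read f)=39 at depth 1
Visible at query point: c=39 e=39 f=39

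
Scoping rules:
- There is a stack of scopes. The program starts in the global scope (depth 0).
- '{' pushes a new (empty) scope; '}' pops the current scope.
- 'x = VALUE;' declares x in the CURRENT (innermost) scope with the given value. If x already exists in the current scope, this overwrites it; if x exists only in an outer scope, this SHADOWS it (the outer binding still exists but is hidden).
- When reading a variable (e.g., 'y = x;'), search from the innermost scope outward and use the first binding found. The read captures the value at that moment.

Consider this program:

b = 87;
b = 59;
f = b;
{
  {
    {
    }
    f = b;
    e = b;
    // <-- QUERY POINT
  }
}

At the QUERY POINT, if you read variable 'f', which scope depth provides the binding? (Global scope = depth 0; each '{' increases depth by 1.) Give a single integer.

Answer: 2

Derivation:
Step 1: declare b=87 at depth 0
Step 2: declare b=59 at depth 0
Step 3: declare f=(read b)=59 at depth 0
Step 4: enter scope (depth=1)
Step 5: enter scope (depth=2)
Step 6: enter scope (depth=3)
Step 7: exit scope (depth=2)
Step 8: declare f=(read b)=59 at depth 2
Step 9: declare e=(read b)=59 at depth 2
Visible at query point: b=59 e=59 f=59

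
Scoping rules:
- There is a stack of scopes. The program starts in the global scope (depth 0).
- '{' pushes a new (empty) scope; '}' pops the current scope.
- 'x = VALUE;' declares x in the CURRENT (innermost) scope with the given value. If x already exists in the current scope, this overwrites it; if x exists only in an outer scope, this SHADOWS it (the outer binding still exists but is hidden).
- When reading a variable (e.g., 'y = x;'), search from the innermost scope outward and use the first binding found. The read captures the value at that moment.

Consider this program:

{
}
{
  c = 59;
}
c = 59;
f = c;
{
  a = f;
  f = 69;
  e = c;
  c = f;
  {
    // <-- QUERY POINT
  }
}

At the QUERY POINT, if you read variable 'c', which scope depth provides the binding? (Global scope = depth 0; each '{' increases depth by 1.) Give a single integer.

Answer: 1

Derivation:
Step 1: enter scope (depth=1)
Step 2: exit scope (depth=0)
Step 3: enter scope (depth=1)
Step 4: declare c=59 at depth 1
Step 5: exit scope (depth=0)
Step 6: declare c=59 at depth 0
Step 7: declare f=(read c)=59 at depth 0
Step 8: enter scope (depth=1)
Step 9: declare a=(read f)=59 at depth 1
Step 10: declare f=69 at depth 1
Step 11: declare e=(read c)=59 at depth 1
Step 12: declare c=(read f)=69 at depth 1
Step 13: enter scope (depth=2)
Visible at query point: a=59 c=69 e=59 f=69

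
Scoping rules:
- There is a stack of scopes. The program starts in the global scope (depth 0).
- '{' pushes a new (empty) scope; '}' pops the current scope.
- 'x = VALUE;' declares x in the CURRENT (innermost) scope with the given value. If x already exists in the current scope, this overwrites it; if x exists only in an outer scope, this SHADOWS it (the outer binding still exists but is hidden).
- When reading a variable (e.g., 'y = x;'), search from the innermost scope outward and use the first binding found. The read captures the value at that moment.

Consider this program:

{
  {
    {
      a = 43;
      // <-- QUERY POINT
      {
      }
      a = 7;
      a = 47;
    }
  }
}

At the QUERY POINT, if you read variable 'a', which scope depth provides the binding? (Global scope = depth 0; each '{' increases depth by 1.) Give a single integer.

Answer: 3

Derivation:
Step 1: enter scope (depth=1)
Step 2: enter scope (depth=2)
Step 3: enter scope (depth=3)
Step 4: declare a=43 at depth 3
Visible at query point: a=43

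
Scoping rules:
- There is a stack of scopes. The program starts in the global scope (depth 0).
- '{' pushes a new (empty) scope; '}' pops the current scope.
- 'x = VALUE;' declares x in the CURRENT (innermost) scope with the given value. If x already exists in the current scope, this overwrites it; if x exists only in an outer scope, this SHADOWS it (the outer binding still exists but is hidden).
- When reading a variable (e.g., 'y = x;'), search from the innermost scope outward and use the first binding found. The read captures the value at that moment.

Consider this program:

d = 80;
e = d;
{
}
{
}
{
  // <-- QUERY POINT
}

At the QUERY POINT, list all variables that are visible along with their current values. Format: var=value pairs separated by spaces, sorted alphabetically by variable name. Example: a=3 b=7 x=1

Step 1: declare d=80 at depth 0
Step 2: declare e=(read d)=80 at depth 0
Step 3: enter scope (depth=1)
Step 4: exit scope (depth=0)
Step 5: enter scope (depth=1)
Step 6: exit scope (depth=0)
Step 7: enter scope (depth=1)
Visible at query point: d=80 e=80

Answer: d=80 e=80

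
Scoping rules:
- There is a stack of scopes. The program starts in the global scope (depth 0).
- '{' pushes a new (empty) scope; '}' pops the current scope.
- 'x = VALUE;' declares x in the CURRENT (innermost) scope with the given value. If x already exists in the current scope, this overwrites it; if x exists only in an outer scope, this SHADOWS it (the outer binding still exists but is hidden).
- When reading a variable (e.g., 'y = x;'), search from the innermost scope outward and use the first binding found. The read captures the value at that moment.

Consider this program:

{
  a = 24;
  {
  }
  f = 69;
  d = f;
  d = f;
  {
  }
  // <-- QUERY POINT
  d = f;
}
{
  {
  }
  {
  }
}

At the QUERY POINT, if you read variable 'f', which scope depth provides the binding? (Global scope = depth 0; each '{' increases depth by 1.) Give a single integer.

Step 1: enter scope (depth=1)
Step 2: declare a=24 at depth 1
Step 3: enter scope (depth=2)
Step 4: exit scope (depth=1)
Step 5: declare f=69 at depth 1
Step 6: declare d=(read f)=69 at depth 1
Step 7: declare d=(read f)=69 at depth 1
Step 8: enter scope (depth=2)
Step 9: exit scope (depth=1)
Visible at query point: a=24 d=69 f=69

Answer: 1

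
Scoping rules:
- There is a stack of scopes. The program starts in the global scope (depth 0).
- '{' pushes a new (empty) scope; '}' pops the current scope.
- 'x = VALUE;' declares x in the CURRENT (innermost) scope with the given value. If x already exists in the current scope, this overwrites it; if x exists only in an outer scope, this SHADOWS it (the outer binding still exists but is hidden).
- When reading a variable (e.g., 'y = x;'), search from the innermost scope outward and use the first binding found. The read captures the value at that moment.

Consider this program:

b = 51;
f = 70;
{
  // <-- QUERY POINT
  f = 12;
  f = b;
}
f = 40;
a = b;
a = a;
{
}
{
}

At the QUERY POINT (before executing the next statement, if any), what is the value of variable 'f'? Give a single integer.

Step 1: declare b=51 at depth 0
Step 2: declare f=70 at depth 0
Step 3: enter scope (depth=1)
Visible at query point: b=51 f=70

Answer: 70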